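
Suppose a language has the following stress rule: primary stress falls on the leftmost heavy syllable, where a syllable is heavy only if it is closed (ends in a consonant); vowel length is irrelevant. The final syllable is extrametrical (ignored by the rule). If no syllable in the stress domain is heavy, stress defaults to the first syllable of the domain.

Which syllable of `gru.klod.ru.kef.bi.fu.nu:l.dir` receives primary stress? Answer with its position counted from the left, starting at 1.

2

The final syllable (8, dir) is extrametrical; the stress domain is syllables 1–7.
Weights: 1 gru L, 2 klod H, 3 ru L, 4 kef H, 5 bi L, 6 fu L, 7 nu:l H.
Heavy syllables in the domain: 2, 4, 7. The leftmost is syllable 2 (klod).
Primary stress: syllable 2 → gru.ˈklod.ru.kef.bi.fu.nu:l.dir.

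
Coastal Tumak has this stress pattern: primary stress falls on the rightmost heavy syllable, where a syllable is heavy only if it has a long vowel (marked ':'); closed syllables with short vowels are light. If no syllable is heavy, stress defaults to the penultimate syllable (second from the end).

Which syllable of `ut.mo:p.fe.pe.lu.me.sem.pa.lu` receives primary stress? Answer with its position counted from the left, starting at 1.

Weights: 1 ut L, 2 mo:p H, 3 fe L, 4 pe L, 5 lu L, 6 me L, 7 sem L, 8 pa L, 9 lu L.
Heavy syllables in the domain: 2. The rightmost is syllable 2 (mo:p).
Primary stress: syllable 2 → ut.ˈmo:p.fe.pe.lu.me.sem.pa.lu.

2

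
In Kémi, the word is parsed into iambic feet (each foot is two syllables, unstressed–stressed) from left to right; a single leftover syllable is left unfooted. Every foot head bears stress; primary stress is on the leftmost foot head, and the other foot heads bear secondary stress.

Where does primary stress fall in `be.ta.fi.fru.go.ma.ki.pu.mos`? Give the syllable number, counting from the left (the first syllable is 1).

Parse left to right into iambic (σˈσ) feet: (be.ˈta) (fi.ˈfru) (go.ˈma) (ki.ˈpu) mos. Syllable 9 is left unfooted.
Foot heads (stressed positions): 2, 4, 6, 8.
End Rule Leftmost: primary stress on the leftmost head = syllable 2.
Primary stress: syllable 2 → be.ˈta.fi.fru.go.ma.ki.pu.mos.

2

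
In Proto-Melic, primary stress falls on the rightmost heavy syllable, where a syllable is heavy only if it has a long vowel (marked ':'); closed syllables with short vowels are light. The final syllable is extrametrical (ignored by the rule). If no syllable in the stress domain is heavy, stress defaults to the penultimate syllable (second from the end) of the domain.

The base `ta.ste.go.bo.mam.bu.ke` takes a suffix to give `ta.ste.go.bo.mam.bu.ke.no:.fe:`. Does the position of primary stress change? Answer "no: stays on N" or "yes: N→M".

Base `ta.ste.go.bo.mam.bu.ke` (7 syllables):
  The final syllable (7, ke) is extrametrical; the stress domain is syllables 1–6.
  Weights: 1 ta L, 2 ste L, 3 go L, 4 bo L, 5 mam L, 6 bu L.
  No heavy syllable in the domain; default to the penultimate syllable (second from the end) of the domain = syllable 5.
  → primary stress on syllable 5.
Suffixed `ta.ste.go.bo.mam.bu.ke.no:.fe:` (9 syllables):
  The final syllable (9, fe:) is extrametrical; the stress domain is syllables 1–8.
  Weights: 1 ta L, 2 ste L, 3 go L, 4 bo L, 5 mam L, 6 bu L, 7 ke L, 8 no: H.
  Heavy syllables in the domain: 8. The rightmost is syllable 8 (no:).
  → primary stress on syllable 8.

yes: 5→8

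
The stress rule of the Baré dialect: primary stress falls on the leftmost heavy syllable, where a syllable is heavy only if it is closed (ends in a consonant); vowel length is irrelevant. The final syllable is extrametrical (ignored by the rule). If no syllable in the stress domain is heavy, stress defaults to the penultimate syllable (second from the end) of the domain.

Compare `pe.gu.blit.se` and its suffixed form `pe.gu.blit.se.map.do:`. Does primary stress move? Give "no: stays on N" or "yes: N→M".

Base `pe.gu.blit.se` (4 syllables):
  The final syllable (4, se) is extrametrical; the stress domain is syllables 1–3.
  Weights: 1 pe L, 2 gu L, 3 blit H.
  Heavy syllables in the domain: 3. The leftmost is syllable 3 (blit).
  → primary stress on syllable 3.
Suffixed `pe.gu.blit.se.map.do:` (6 syllables):
  The final syllable (6, do:) is extrametrical; the stress domain is syllables 1–5.
  Weights: 1 pe L, 2 gu L, 3 blit H, 4 se L, 5 map H.
  Heavy syllables in the domain: 3, 5. The leftmost is syllable 3 (blit).
  → primary stress on syllable 3.

no: stays on 3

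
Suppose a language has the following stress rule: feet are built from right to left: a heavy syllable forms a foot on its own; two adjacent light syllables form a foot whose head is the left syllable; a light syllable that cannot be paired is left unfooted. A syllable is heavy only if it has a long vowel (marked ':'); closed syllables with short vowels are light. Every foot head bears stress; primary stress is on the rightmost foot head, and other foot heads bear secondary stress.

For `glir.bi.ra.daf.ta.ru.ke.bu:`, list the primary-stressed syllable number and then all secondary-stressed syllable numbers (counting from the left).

Weights: 1 glir L, 2 bi L, 3 ra L, 4 daf L, 5 ta L, 6 ru L, 7 ke L, 8 bu: H.
Parse right to left (heavy = foot alone; LL = one foot; stranded L unfooted): glir (ˈbi.ra) (ˈdaf.ta) (ˈru.ke) (ˈbu:).
Foot heads: 2, 4, 6, 8.
Primary stress on the rightmost head = syllable 8.
Secondary stress on 2, 4, 6: glir.ˌbi.ra.ˌdaf.ta.ˌru.ke.ˈbu:.

primary 8, secondary 2, 4, 6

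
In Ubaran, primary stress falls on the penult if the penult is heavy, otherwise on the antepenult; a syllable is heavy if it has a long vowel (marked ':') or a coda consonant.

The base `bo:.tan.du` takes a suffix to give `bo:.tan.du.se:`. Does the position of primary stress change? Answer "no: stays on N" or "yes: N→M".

Base `bo:.tan.du` (3 syllables):
  Weights: 1 bo: H, 2 tan H, 3 du L.
  The penult (syllable 2, tan) is heavy, so it takes stress.
  → primary stress on syllable 2.
Suffixed `bo:.tan.du.se:` (4 syllables):
  Weights: 2 tan H, 3 du L, 4 se: H.
  The penult (syllable 3, du) is light, so stress falls on the antepenult (syllable 2, tan).
  → primary stress on syllable 2.

no: stays on 2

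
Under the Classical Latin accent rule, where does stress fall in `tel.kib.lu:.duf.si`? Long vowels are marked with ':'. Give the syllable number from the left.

Classical Latin: stress the penult if heavy (long vowel or closed), else the antepenult.
Weights: 3 lu: H, 4 duf H, 5 si L.
The penult (syllable 4, duf) is heavy, so it takes stress.
Stress on syllable 4: tel.kib.lu:.ˈduf.si.

4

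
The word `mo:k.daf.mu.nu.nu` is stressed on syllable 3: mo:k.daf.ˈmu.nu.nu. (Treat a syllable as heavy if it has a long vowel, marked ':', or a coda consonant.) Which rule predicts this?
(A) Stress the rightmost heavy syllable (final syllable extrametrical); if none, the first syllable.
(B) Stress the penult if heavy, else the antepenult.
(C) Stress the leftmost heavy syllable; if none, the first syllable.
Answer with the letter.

B

Rule A → syllable 2 (observed: 3).
Rule B → syllable 3 ✓.
Rule C → syllable 1 (observed: 3).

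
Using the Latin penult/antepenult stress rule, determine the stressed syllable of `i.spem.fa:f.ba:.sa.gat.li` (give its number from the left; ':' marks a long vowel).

6

Classical Latin: stress the penult if heavy (long vowel or closed), else the antepenult.
Weights: 5 sa L, 6 gat H, 7 li L.
The penult (syllable 6, gat) is heavy, so it takes stress.
Stress on syllable 6: i.spem.fa:f.ba:.sa.ˈgat.li.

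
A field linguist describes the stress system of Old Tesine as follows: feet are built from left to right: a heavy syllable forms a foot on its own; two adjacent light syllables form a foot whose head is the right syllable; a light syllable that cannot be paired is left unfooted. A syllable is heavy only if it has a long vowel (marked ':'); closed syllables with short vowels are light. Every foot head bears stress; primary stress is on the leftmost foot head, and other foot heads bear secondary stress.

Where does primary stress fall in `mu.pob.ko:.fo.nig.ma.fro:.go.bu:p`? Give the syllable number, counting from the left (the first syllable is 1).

2

Weights: 1 mu L, 2 pob L, 3 ko: H, 4 fo L, 5 nig L, 6 ma L, 7 fro: H, 8 go L, 9 bu:p H.
Parse left to right (heavy = foot alone; LL = one foot; stranded L unfooted): (mu.ˈpob) (ˈko:) (fo.ˈnig) ma (ˈfro:) go (ˈbu:p).
Foot heads: 2, 3, 5, 7, 9.
Primary stress on the leftmost head = syllable 2.
Primary stress: syllable 2 → mu.ˈpob.ko:.fo.nig.ma.fro:.go.bu:p.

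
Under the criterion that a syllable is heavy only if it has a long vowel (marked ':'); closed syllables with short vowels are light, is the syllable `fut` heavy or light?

`fut`: short vowel, closed (coda /t/). Short vowel → light.

light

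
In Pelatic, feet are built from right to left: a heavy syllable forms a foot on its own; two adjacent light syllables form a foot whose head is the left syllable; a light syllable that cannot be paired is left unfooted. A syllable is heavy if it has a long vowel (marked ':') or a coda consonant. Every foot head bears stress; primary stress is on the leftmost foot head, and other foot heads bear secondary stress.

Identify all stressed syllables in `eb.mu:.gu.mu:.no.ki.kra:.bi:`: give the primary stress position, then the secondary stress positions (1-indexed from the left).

primary 1, secondary 2, 4, 5, 7, 8

Weights: 1 eb H, 2 mu: H, 3 gu L, 4 mu: H, 5 no L, 6 ki L, 7 kra: H, 8 bi: H.
Parse right to left (heavy = foot alone; LL = one foot; stranded L unfooted): (ˈeb) (ˈmu:) gu (ˈmu:) (ˈno.ki) (ˈkra:) (ˈbi:).
Foot heads: 1, 2, 4, 5, 7, 8.
Primary stress on the leftmost head = syllable 1.
Secondary stress on 2, 4, 5, 7, 8: ˈeb.ˌmu:.gu.ˌmu:.ˌno.ki.ˌkra:.ˌbi:.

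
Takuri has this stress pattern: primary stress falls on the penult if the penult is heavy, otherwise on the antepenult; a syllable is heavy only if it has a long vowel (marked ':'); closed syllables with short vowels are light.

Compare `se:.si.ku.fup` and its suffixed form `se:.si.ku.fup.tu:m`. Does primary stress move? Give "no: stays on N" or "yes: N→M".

Base `se:.si.ku.fup` (4 syllables):
  Weights: 2 si L, 3 ku L, 4 fup L.
  The penult (syllable 3, ku) is light, so stress falls on the antepenult (syllable 2, si).
  → primary stress on syllable 2.
Suffixed `se:.si.ku.fup.tu:m` (5 syllables):
  Weights: 3 ku L, 4 fup L, 5 tu:m H.
  The penult (syllable 4, fup) is light, so stress falls on the antepenult (syllable 3, ku).
  → primary stress on syllable 3.

yes: 2→3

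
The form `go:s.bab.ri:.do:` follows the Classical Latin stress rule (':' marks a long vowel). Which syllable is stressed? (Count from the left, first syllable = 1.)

3

Classical Latin: stress the penult if heavy (long vowel or closed), else the antepenult.
Weights: 2 bab H, 3 ri: H, 4 do: H.
The penult (syllable 3, ri:) is heavy, so it takes stress.
Stress on syllable 3: go:s.bab.ˈri:.do:.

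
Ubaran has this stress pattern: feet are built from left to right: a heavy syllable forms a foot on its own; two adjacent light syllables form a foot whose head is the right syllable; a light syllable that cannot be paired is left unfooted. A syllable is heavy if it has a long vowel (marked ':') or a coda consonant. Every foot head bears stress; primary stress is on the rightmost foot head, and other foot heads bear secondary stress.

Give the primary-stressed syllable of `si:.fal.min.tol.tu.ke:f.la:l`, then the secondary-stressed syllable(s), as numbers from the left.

Weights: 1 si: H, 2 fal H, 3 min H, 4 tol H, 5 tu L, 6 ke:f H, 7 la:l H.
Parse left to right (heavy = foot alone; LL = one foot; stranded L unfooted): (ˈsi:) (ˈfal) (ˈmin) (ˈtol) tu (ˈke:f) (ˈla:l).
Foot heads: 1, 2, 3, 4, 6, 7.
Primary stress on the rightmost head = syllable 7.
Secondary stress on 1, 2, 3, 4, 6: ˌsi:.ˌfal.ˌmin.ˌtol.tu.ˌke:f.ˈla:l.

primary 7, secondary 1, 2, 3, 4, 6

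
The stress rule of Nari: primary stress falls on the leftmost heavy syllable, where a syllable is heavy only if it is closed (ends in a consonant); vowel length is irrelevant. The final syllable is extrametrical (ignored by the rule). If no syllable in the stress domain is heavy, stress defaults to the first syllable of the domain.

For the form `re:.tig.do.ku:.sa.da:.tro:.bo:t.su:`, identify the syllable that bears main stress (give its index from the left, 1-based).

2

The final syllable (9, su:) is extrametrical; the stress domain is syllables 1–8.
Weights: 1 re: L, 2 tig H, 3 do L, 4 ku: L, 5 sa L, 6 da: L, 7 tro: L, 8 bo:t H.
Heavy syllables in the domain: 2, 8. The leftmost is syllable 2 (tig).
Primary stress: syllable 2 → re:.ˈtig.do.ku:.sa.da:.tro:.bo:t.su:.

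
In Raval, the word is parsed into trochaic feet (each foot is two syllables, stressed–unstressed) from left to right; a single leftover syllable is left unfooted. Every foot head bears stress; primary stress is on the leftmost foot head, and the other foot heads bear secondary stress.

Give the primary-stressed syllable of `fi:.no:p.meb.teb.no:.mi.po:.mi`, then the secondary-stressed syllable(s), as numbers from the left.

Parse left to right into trochaic (ˈσσ) feet: (ˈfi:.no:p) (ˈmeb.teb) (ˈno:.mi) (ˈpo:.mi).
Foot heads (stressed positions): 1, 3, 5, 7.
End Rule Leftmost: primary stress on the leftmost head = syllable 1.
Secondary stress on 3, 5, 7: ˈfi:.no:p.ˌmeb.teb.ˌno:.mi.ˌpo:.mi.

primary 1, secondary 3, 5, 7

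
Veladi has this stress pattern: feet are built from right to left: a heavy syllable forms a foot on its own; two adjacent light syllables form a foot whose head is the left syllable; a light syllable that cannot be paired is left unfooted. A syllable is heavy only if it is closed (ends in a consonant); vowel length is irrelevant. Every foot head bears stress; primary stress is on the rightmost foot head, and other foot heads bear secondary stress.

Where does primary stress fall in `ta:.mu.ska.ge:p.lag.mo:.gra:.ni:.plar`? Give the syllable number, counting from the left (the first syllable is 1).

Weights: 1 ta: L, 2 mu L, 3 ska L, 4 ge:p H, 5 lag H, 6 mo: L, 7 gra: L, 8 ni: L, 9 plar H.
Parse right to left (heavy = foot alone; LL = one foot; stranded L unfooted): ta: (ˈmu.ska) (ˈge:p) (ˈlag) mo: (ˈgra:.ni:) (ˈplar).
Foot heads: 2, 4, 5, 7, 9.
Primary stress on the rightmost head = syllable 9.
Primary stress: syllable 9 → ta:.mu.ska.ge:p.lag.mo:.gra:.ni:.ˈplar.

9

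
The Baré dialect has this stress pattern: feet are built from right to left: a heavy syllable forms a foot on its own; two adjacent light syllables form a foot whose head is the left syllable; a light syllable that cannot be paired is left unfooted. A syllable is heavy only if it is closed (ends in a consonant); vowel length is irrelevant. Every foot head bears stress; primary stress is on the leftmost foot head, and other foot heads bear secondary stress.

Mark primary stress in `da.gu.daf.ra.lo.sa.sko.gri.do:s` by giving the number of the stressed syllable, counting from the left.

Weights: 1 da L, 2 gu L, 3 daf H, 4 ra L, 5 lo L, 6 sa L, 7 sko L, 8 gri L, 9 do:s H.
Parse right to left (heavy = foot alone; LL = one foot; stranded L unfooted): (ˈda.gu) (ˈdaf) ra (ˈlo.sa) (ˈsko.gri) (ˈdo:s).
Foot heads: 1, 3, 5, 7, 9.
Primary stress on the leftmost head = syllable 1.
Primary stress: syllable 1 → ˈda.gu.daf.ra.lo.sa.sko.gri.do:s.

1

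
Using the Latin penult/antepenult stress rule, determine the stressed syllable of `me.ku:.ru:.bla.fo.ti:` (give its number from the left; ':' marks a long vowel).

Classical Latin: stress the penult if heavy (long vowel or closed), else the antepenult.
Weights: 4 bla L, 5 fo L, 6 ti: H.
The penult (syllable 5, fo) is light, so stress falls on the antepenult (syllable 4, bla).
Stress on syllable 4: me.ku:.ru:.ˈbla.fo.ti:.

4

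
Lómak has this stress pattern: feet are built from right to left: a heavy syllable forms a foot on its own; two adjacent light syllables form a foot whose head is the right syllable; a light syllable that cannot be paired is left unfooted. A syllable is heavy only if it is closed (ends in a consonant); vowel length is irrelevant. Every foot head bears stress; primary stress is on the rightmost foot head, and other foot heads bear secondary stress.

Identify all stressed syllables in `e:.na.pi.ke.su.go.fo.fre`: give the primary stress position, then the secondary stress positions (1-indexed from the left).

primary 8, secondary 2, 4, 6

Weights: 1 e: L, 2 na L, 3 pi L, 4 ke L, 5 su L, 6 go L, 7 fo L, 8 fre L.
Parse right to left (heavy = foot alone; LL = one foot; stranded L unfooted): (e:.ˈna) (pi.ˈke) (su.ˈgo) (fo.ˈfre).
Foot heads: 2, 4, 6, 8.
Primary stress on the rightmost head = syllable 8.
Secondary stress on 2, 4, 6: e:.ˌna.pi.ˌke.su.ˌgo.fo.ˈfre.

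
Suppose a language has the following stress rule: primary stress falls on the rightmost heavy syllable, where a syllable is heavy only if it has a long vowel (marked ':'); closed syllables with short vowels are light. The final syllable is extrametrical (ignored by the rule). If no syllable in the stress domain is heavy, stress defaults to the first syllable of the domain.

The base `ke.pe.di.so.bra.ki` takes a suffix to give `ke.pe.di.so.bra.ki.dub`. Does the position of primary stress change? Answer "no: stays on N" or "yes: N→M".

no: stays on 1

Base `ke.pe.di.so.bra.ki` (6 syllables):
  The final syllable (6, ki) is extrametrical; the stress domain is syllables 1–5.
  Weights: 1 ke L, 2 pe L, 3 di L, 4 so L, 5 bra L.
  No heavy syllable in the domain; default to the first syllable of the domain = syllable 1.
  → primary stress on syllable 1.
Suffixed `ke.pe.di.so.bra.ki.dub` (7 syllables):
  The final syllable (7, dub) is extrametrical; the stress domain is syllables 1–6.
  Weights: 1 ke L, 2 pe L, 3 di L, 4 so L, 5 bra L, 6 ki L.
  No heavy syllable in the domain; default to the first syllable of the domain = syllable 1.
  → primary stress on syllable 1.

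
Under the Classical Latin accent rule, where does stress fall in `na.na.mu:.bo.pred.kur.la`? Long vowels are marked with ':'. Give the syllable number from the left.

6

Classical Latin: stress the penult if heavy (long vowel or closed), else the antepenult.
Weights: 5 pred H, 6 kur H, 7 la L.
The penult (syllable 6, kur) is heavy, so it takes stress.
Stress on syllable 6: na.na.mu:.bo.pred.ˈkur.la.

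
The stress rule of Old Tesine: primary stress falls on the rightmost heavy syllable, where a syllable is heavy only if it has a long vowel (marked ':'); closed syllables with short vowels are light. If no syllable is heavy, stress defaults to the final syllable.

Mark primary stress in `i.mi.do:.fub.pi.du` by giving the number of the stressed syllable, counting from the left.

3

Weights: 1 i L, 2 mi L, 3 do: H, 4 fub L, 5 pi L, 6 du L.
Heavy syllables in the domain: 3. The rightmost is syllable 3 (do:).
Primary stress: syllable 3 → i.mi.ˈdo:.fub.pi.du.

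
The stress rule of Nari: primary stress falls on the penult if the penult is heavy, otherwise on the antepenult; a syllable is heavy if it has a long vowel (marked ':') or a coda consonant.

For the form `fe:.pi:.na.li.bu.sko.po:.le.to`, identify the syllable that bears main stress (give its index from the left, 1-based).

Weights: 7 po: H, 8 le L, 9 to L.
The penult (syllable 8, le) is light, so stress falls on the antepenult (syllable 7, po:).
Primary stress: syllable 7 → fe:.pi:.na.li.bu.sko.ˈpo:.le.to.

7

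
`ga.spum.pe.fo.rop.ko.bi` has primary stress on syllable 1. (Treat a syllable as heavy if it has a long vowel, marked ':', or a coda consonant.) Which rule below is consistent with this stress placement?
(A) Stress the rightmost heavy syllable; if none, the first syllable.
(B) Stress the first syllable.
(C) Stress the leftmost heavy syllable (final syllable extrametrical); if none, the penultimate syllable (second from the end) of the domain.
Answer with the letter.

Rule A → syllable 5 (observed: 1).
Rule B → syllable 1 ✓.
Rule C → syllable 2 (observed: 1).

B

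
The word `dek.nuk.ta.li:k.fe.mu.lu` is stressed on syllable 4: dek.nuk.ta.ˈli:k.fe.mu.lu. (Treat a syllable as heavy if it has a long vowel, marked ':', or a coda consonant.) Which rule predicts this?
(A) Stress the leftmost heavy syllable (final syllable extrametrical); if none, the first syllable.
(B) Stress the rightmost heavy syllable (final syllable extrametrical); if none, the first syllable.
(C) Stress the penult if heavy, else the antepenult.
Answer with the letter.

B

Rule A → syllable 1 (observed: 4).
Rule B → syllable 4 ✓.
Rule C → syllable 5 (observed: 4).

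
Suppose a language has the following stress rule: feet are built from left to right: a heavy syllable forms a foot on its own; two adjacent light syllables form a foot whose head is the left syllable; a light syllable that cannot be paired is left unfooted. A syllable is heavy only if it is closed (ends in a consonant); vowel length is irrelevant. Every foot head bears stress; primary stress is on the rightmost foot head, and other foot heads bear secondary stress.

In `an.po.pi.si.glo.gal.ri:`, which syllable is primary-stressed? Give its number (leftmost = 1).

6

Weights: 1 an H, 2 po L, 3 pi L, 4 si L, 5 glo L, 6 gal H, 7 ri: L.
Parse left to right (heavy = foot alone; LL = one foot; stranded L unfooted): (ˈan) (ˈpo.pi) (ˈsi.glo) (ˈgal) ri:.
Foot heads: 1, 2, 4, 6.
Primary stress on the rightmost head = syllable 6.
Primary stress: syllable 6 → an.po.pi.si.glo.ˈgal.ri:.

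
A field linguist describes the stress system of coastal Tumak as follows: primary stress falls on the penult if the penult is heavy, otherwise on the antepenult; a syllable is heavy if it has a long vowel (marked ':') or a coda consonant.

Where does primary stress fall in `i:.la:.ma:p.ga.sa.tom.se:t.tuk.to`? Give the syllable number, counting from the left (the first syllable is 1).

Weights: 7 se:t H, 8 tuk H, 9 to L.
The penult (syllable 8, tuk) is heavy, so it takes stress.
Primary stress: syllable 8 → i:.la:.ma:p.ga.sa.tom.se:t.ˈtuk.to.

8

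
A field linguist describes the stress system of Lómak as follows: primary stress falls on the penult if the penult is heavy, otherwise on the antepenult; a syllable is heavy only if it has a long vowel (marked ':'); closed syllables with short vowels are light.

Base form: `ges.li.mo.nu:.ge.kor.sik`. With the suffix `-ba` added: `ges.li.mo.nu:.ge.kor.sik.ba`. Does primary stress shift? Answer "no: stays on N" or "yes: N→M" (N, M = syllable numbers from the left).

yes: 5→6

Base `ges.li.mo.nu:.ge.kor.sik` (7 syllables):
  Weights: 5 ge L, 6 kor L, 7 sik L.
  The penult (syllable 6, kor) is light, so stress falls on the antepenult (syllable 5, ge).
  → primary stress on syllable 5.
Suffixed `ges.li.mo.nu:.ge.kor.sik.ba` (8 syllables):
  Weights: 6 kor L, 7 sik L, 8 ba L.
  The penult (syllable 7, sik) is light, so stress falls on the antepenult (syllable 6, kor).
  → primary stress on syllable 6.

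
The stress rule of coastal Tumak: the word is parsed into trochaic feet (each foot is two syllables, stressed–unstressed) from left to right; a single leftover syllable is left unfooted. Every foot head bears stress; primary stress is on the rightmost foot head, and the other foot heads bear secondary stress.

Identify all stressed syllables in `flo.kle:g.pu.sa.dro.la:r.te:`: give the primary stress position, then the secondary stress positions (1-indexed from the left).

primary 5, secondary 1, 3

Parse left to right into trochaic (ˈσσ) feet: (ˈflo.kle:g) (ˈpu.sa) (ˈdro.la:r) te:. Syllable 7 is left unfooted.
Foot heads (stressed positions): 1, 3, 5.
End Rule Rightmost: primary stress on the rightmost head = syllable 5.
Secondary stress on 1, 3: ˌflo.kle:g.ˌpu.sa.ˈdro.la:r.te:.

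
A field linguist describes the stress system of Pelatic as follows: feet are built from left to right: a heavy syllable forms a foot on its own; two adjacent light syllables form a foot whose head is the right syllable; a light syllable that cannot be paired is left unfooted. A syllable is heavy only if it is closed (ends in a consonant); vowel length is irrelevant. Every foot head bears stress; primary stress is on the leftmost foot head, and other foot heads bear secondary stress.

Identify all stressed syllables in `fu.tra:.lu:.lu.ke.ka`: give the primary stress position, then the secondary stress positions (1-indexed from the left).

primary 2, secondary 4, 6

Weights: 1 fu L, 2 tra: L, 3 lu: L, 4 lu L, 5 ke L, 6 ka L.
Parse left to right (heavy = foot alone; LL = one foot; stranded L unfooted): (fu.ˈtra:) (lu:.ˈlu) (ke.ˈka).
Foot heads: 2, 4, 6.
Primary stress on the leftmost head = syllable 2.
Secondary stress on 4, 6: fu.ˈtra:.lu:.ˌlu.ke.ˌka.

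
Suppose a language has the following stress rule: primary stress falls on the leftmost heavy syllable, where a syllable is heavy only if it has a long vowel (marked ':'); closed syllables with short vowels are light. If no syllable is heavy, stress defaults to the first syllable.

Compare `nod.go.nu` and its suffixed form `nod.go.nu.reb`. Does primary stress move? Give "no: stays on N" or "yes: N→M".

no: stays on 1

Base `nod.go.nu` (3 syllables):
  Weights: 1 nod L, 2 go L, 3 nu L.
  No heavy syllable in the domain; default to the first syllable = syllable 1.
  → primary stress on syllable 1.
Suffixed `nod.go.nu.reb` (4 syllables):
  Weights: 1 nod L, 2 go L, 3 nu L, 4 reb L.
  No heavy syllable in the domain; default to the first syllable = syllable 1.
  → primary stress on syllable 1.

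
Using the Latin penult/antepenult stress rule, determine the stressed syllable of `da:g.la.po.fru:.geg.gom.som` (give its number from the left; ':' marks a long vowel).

6

Classical Latin: stress the penult if heavy (long vowel or closed), else the antepenult.
Weights: 5 geg H, 6 gom H, 7 som H.
The penult (syllable 6, gom) is heavy, so it takes stress.
Stress on syllable 6: da:g.la.po.fru:.geg.ˈgom.som.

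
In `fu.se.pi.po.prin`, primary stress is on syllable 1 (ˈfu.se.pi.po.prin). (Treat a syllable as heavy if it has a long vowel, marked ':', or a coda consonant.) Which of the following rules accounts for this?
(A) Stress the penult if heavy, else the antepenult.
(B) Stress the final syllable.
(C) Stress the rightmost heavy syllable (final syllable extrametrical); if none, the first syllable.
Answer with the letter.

C

Rule A → syllable 3 (observed: 1).
Rule B → syllable 5 (observed: 1).
Rule C → syllable 1 ✓.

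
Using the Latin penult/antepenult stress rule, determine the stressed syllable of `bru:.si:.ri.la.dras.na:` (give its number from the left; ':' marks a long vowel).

Classical Latin: stress the penult if heavy (long vowel or closed), else the antepenult.
Weights: 4 la L, 5 dras H, 6 na: H.
The penult (syllable 5, dras) is heavy, so it takes stress.
Stress on syllable 5: bru:.si:.ri.la.ˈdras.na:.

5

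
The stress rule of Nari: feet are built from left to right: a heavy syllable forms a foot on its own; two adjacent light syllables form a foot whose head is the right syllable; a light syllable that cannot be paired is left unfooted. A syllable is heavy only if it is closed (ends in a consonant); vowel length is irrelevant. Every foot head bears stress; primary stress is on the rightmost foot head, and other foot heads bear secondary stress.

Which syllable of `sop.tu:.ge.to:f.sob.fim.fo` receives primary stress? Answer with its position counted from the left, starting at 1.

Weights: 1 sop H, 2 tu: L, 3 ge L, 4 to:f H, 5 sob H, 6 fim H, 7 fo L.
Parse left to right (heavy = foot alone; LL = one foot; stranded L unfooted): (ˈsop) (tu:.ˈge) (ˈto:f) (ˈsob) (ˈfim) fo.
Foot heads: 1, 3, 4, 5, 6.
Primary stress on the rightmost head = syllable 6.
Primary stress: syllable 6 → sop.tu:.ge.to:f.sob.ˈfim.fo.

6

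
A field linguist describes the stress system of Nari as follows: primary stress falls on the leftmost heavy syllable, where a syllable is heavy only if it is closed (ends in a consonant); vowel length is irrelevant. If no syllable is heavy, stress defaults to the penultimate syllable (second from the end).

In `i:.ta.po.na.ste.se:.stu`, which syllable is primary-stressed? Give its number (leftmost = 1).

Weights: 1 i: L, 2 ta L, 3 po L, 4 na L, 5 ste L, 6 se: L, 7 stu L.
No heavy syllable in the domain; default to the penultimate syllable (second from the end) = syllable 6.
Primary stress: syllable 6 → i:.ta.po.na.ste.ˈse:.stu.

6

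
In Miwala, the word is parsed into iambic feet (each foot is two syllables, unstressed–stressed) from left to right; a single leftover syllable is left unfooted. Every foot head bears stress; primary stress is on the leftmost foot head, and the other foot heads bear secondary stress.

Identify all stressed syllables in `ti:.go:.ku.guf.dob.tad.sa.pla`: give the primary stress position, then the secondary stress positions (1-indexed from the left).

primary 2, secondary 4, 6, 8

Parse left to right into iambic (σˈσ) feet: (ti:.ˈgo:) (ku.ˈguf) (dob.ˈtad) (sa.ˈpla).
Foot heads (stressed positions): 2, 4, 6, 8.
End Rule Leftmost: primary stress on the leftmost head = syllable 2.
Secondary stress on 4, 6, 8: ti:.ˈgo:.ku.ˌguf.dob.ˌtad.sa.ˌpla.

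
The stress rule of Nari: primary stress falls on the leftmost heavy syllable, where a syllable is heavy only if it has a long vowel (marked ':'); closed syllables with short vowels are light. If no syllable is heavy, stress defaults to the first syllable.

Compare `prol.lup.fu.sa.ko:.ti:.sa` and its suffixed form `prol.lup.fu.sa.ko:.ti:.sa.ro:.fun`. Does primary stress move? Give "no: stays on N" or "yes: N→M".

Base `prol.lup.fu.sa.ko:.ti:.sa` (7 syllables):
  Weights: 1 prol L, 2 lup L, 3 fu L, 4 sa L, 5 ko: H, 6 ti: H, 7 sa L.
  Heavy syllables in the domain: 5, 6. The leftmost is syllable 5 (ko:).
  → primary stress on syllable 5.
Suffixed `prol.lup.fu.sa.ko:.ti:.sa.ro:.fun` (9 syllables):
  Weights: 1 prol L, 2 lup L, 3 fu L, 4 sa L, 5 ko: H, 6 ti: H, 7 sa L, 8 ro: H, 9 fun L.
  Heavy syllables in the domain: 5, 6, 8. The leftmost is syllable 5 (ko:).
  → primary stress on syllable 5.

no: stays on 5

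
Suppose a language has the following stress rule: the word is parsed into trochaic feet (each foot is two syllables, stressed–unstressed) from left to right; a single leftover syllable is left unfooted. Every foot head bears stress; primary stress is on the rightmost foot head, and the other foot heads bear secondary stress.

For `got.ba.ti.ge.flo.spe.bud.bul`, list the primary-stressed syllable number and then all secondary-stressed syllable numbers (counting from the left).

primary 7, secondary 1, 3, 5

Parse left to right into trochaic (ˈσσ) feet: (ˈgot.ba) (ˈti.ge) (ˈflo.spe) (ˈbud.bul).
Foot heads (stressed positions): 1, 3, 5, 7.
End Rule Rightmost: primary stress on the rightmost head = syllable 7.
Secondary stress on 1, 3, 5: ˌgot.ba.ˌti.ge.ˌflo.spe.ˈbud.bul.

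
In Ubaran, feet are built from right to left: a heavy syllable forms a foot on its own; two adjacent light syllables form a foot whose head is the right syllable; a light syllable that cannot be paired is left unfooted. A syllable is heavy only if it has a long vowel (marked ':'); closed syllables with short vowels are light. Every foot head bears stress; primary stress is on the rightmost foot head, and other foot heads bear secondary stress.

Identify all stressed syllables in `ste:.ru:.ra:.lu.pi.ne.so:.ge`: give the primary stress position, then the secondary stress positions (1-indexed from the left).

Weights: 1 ste: H, 2 ru: H, 3 ra: H, 4 lu L, 5 pi L, 6 ne L, 7 so: H, 8 ge L.
Parse right to left (heavy = foot alone; LL = one foot; stranded L unfooted): (ˈste:) (ˈru:) (ˈra:) lu (pi.ˈne) (ˈso:) ge.
Foot heads: 1, 2, 3, 6, 7.
Primary stress on the rightmost head = syllable 7.
Secondary stress on 1, 2, 3, 6: ˌste:.ˌru:.ˌra:.lu.pi.ˌne.ˈso:.ge.

primary 7, secondary 1, 2, 3, 6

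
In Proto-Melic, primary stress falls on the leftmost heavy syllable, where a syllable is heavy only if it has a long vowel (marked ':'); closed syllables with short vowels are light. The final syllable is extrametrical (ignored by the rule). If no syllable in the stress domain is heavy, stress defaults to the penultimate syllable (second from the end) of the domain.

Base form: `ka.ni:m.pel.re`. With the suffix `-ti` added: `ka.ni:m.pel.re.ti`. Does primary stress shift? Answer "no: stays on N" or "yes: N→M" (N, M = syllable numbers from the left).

no: stays on 2

Base `ka.ni:m.pel.re` (4 syllables):
  The final syllable (4, re) is extrametrical; the stress domain is syllables 1–3.
  Weights: 1 ka L, 2 ni:m H, 3 pel L.
  Heavy syllables in the domain: 2. The leftmost is syllable 2 (ni:m).
  → primary stress on syllable 2.
Suffixed `ka.ni:m.pel.re.ti` (5 syllables):
  The final syllable (5, ti) is extrametrical; the stress domain is syllables 1–4.
  Weights: 1 ka L, 2 ni:m H, 3 pel L, 4 re L.
  Heavy syllables in the domain: 2. The leftmost is syllable 2 (ni:m).
  → primary stress on syllable 2.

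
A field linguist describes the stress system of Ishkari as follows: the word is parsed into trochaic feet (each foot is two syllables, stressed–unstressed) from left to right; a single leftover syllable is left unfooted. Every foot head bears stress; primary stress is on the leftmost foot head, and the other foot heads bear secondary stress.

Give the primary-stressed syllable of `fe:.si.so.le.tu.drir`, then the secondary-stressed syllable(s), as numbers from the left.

primary 1, secondary 3, 5

Parse left to right into trochaic (ˈσσ) feet: (ˈfe:.si) (ˈso.le) (ˈtu.drir).
Foot heads (stressed positions): 1, 3, 5.
End Rule Leftmost: primary stress on the leftmost head = syllable 1.
Secondary stress on 3, 5: ˈfe:.si.ˌso.le.ˌtu.drir.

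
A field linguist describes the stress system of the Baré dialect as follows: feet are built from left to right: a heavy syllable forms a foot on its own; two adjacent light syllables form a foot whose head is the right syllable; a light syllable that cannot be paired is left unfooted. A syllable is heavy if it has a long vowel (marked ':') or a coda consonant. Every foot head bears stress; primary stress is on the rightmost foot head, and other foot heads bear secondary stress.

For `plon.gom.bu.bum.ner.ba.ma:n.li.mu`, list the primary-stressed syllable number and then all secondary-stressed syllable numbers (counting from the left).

Weights: 1 plon H, 2 gom H, 3 bu L, 4 bum H, 5 ner H, 6 ba L, 7 ma:n H, 8 li L, 9 mu L.
Parse left to right (heavy = foot alone; LL = one foot; stranded L unfooted): (ˈplon) (ˈgom) bu (ˈbum) (ˈner) ba (ˈma:n) (li.ˈmu).
Foot heads: 1, 2, 4, 5, 7, 9.
Primary stress on the rightmost head = syllable 9.
Secondary stress on 1, 2, 4, 5, 7: ˌplon.ˌgom.bu.ˌbum.ˌner.ba.ˌma:n.li.ˈmu.

primary 9, secondary 1, 2, 4, 5, 7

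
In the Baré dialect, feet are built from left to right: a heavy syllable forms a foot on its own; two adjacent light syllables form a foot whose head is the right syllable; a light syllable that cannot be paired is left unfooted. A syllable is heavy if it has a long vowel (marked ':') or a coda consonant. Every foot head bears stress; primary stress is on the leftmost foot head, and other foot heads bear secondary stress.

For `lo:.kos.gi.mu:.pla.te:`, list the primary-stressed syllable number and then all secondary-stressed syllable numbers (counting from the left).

primary 1, secondary 2, 4, 6

Weights: 1 lo: H, 2 kos H, 3 gi L, 4 mu: H, 5 pla L, 6 te: H.
Parse left to right (heavy = foot alone; LL = one foot; stranded L unfooted): (ˈlo:) (ˈkos) gi (ˈmu:) pla (ˈte:).
Foot heads: 1, 2, 4, 6.
Primary stress on the leftmost head = syllable 1.
Secondary stress on 2, 4, 6: ˈlo:.ˌkos.gi.ˌmu:.pla.ˌte:.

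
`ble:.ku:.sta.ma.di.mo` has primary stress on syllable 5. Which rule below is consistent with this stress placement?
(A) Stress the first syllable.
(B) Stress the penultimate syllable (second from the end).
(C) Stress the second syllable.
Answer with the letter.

B

Rule A → syllable 1 (observed: 5).
Rule B → syllable 5 ✓.
Rule C → syllable 2 (observed: 5).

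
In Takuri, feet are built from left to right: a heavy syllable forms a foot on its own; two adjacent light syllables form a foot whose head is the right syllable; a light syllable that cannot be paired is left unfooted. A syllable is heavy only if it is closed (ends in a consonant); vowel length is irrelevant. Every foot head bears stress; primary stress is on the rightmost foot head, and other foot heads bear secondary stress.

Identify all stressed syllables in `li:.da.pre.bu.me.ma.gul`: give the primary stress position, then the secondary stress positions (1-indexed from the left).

Weights: 1 li: L, 2 da L, 3 pre L, 4 bu L, 5 me L, 6 ma L, 7 gul H.
Parse left to right (heavy = foot alone; LL = one foot; stranded L unfooted): (li:.ˈda) (pre.ˈbu) (me.ˈma) (ˈgul).
Foot heads: 2, 4, 6, 7.
Primary stress on the rightmost head = syllable 7.
Secondary stress on 2, 4, 6: li:.ˌda.pre.ˌbu.me.ˌma.ˈgul.

primary 7, secondary 2, 4, 6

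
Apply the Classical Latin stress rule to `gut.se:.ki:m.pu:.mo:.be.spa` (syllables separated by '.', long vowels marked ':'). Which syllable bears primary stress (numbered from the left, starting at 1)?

5

Classical Latin: stress the penult if heavy (long vowel or closed), else the antepenult.
Weights: 5 mo: H, 6 be L, 7 spa L.
The penult (syllable 6, be) is light, so stress falls on the antepenult (syllable 5, mo:).
Stress on syllable 5: gut.se:.ki:m.pu:.ˈmo:.be.spa.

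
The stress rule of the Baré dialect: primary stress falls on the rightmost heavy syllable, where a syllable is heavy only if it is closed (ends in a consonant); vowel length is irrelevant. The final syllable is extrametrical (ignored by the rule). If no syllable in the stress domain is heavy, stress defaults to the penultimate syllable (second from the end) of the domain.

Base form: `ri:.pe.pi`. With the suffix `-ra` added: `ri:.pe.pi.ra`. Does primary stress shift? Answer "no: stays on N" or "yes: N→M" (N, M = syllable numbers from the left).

Base `ri:.pe.pi` (3 syllables):
  The final syllable (3, pi) is extrametrical; the stress domain is syllables 1–2.
  Weights: 1 ri: L, 2 pe L.
  No heavy syllable in the domain; default to the penultimate syllable (second from the end) of the domain = syllable 1.
  → primary stress on syllable 1.
Suffixed `ri:.pe.pi.ra` (4 syllables):
  The final syllable (4, ra) is extrametrical; the stress domain is syllables 1–3.
  Weights: 1 ri: L, 2 pe L, 3 pi L.
  No heavy syllable in the domain; default to the penultimate syllable (second from the end) of the domain = syllable 2.
  → primary stress on syllable 2.

yes: 1→2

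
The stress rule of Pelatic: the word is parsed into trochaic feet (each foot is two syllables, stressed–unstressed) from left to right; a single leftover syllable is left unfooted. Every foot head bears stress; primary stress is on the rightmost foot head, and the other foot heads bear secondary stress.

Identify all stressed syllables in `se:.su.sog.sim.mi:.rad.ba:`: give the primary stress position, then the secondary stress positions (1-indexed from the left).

Parse left to right into trochaic (ˈσσ) feet: (ˈse:.su) (ˈsog.sim) (ˈmi:.rad) ba:. Syllable 7 is left unfooted.
Foot heads (stressed positions): 1, 3, 5.
End Rule Rightmost: primary stress on the rightmost head = syllable 5.
Secondary stress on 1, 3: ˌse:.su.ˌsog.sim.ˈmi:.rad.ba:.

primary 5, secondary 1, 3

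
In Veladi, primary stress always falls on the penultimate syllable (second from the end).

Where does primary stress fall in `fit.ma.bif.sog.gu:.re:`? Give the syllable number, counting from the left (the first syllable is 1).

The word has 6 syllables; the penultimate syllable (second from the end) is syllable 5 (gu:).
Primary stress: syllable 5 → fit.ma.bif.sog.ˈgu:.re:.

5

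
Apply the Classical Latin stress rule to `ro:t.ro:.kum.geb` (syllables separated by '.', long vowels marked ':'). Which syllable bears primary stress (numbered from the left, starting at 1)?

3

Classical Latin: stress the penult if heavy (long vowel or closed), else the antepenult.
Weights: 2 ro: H, 3 kum H, 4 geb H.
The penult (syllable 3, kum) is heavy, so it takes stress.
Stress on syllable 3: ro:t.ro:.ˈkum.geb.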